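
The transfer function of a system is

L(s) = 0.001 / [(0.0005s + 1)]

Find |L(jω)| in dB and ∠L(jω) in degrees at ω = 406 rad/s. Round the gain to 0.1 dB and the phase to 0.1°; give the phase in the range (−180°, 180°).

-60.2 dB, -11.5°

At ω = 406 rad/s:
pole (1 + j406·0.0005) = 1 + j0.203 → |·| ≈ 1.0204, ∠ ≈ 11.48°
|L| = 0.001 · 1 / (1.0204) ≈ 0.00098001
Gain = 20 log₁₀(0.00098001) ≈ -60.18 dB
∠L = (0°) − (11.48°) = -11.48°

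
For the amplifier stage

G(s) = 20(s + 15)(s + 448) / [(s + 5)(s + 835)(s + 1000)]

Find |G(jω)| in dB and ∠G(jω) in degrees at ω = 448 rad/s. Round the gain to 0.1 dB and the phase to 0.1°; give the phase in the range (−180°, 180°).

-38.3 dB, -8.6°

At s = jω = j448:
zero (s+15): 15 + j448 → |·| = √(15²+448²) = √200929 ≈ 448.25, ∠ = arctan(448/15) ≈ 88.08°
zero (s+448): 448 + j448 → |·| = √(448²+448²) = √401408 ≈ 633.57, ∠ = arctan(448/448) ≈ 45.00°
pole (s+5): 5 + j448 → |·| = √(5²+448²) = √200729 ≈ 448.03, ∠ = arctan(448/5) ≈ 89.36°
pole (s+835): 835 + j448 → |·| = √(835²+448²) = √897929 ≈ 947.59, ∠ = arctan(448/835) ≈ 28.21°
pole (s+1000): 1000 + j448 → |·| = √(1000²+448²) = √1200704 ≈ 1095.8, ∠ = arctan(448/1000) ≈ 24.13°
|G| = 20 · 2.84e+05 / 4.6522e+08 ≈ 0.012209
Gain = 20 log₁₀(0.012209) ≈ -38.27 dB
∠G = 133.08° − 141.70° = -8.62°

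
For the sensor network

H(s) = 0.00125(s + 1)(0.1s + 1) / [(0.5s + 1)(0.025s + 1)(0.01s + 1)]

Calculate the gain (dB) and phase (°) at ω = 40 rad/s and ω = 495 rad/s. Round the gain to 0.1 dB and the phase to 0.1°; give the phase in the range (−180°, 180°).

At ω = 40 rad/s:
zero (1 + j40·1) = 1 + j40 → |·| ≈ 40.012, ∠ ≈ 88.57°
zero (1 + j40·0.1) = 1 + j4 → |·| ≈ 4.1231, ∠ ≈ 75.96°
pole (1 + j40·0.5) = 1 + j20 → |·| ≈ 20.025, ∠ ≈ 87.14°
pole (1 + j40·0.025) = 1 + j1 → |·| ≈ 1.4142, ∠ ≈ 45.00°
pole (1 + j40·0.01) = 1 + j0.4 → |·| ≈ 1.077, ∠ ≈ 21.80°
|H| = 0.00125 · 40.012 · 4.1231 / (20.025 · 1.4142 · 1.077) ≈ 0.0067612
Gain = 20 log₁₀(0.0067612) ≈ -43.40 dB
∠H = (88.57° + 75.96°) − (87.14° + 45.00° + 21.80°) = 10.59°

At ω = 495 rad/s:
zero (1 + j495·1) = 1 + j495 → |·| ≈ 495, ∠ ≈ 89.88°
zero (1 + j495·0.1) = 1 + j49.5 → |·| ≈ 49.51, ∠ ≈ 88.84°
pole (1 + j495·0.5) = 1 + j247.5 → |·| ≈ 247.5, ∠ ≈ 89.77°
pole (1 + j495·0.025) = 1 + j12.375 → |·| ≈ 12.415, ∠ ≈ 85.38°
pole (1 + j495·0.01) = 1 + j4.95 → |·| ≈ 5.05, ∠ ≈ 78.58°
|H| = 0.00125 · 495 · 49.51 / (247.5 · 12.415 · 5.05) ≈ 0.0019742
Gain = 20 log₁₀(0.0019742) ≈ -54.09 dB
∠H = (89.88° + 88.84°) − (89.77° + 85.38° + 78.58°) = -75.01°

ω = 40: -43.4 dB, 10.6°; ω = 495: -54.1 dB, -75.0°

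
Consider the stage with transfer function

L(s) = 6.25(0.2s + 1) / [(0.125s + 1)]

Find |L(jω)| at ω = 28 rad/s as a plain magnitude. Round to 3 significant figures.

9.77

At ω = 28 rad/s:
zero (1 + j28·0.2) = 1 + j5.6 → |·| ≈ 5.6886, ∠ ≈ 79.88°
pole (1 + j28·0.125) = 1 + j3.5 → |·| ≈ 3.6401, ∠ ≈ 74.05°
|L| = 6.25 · 5.6886 / (3.6401) ≈ 9.7672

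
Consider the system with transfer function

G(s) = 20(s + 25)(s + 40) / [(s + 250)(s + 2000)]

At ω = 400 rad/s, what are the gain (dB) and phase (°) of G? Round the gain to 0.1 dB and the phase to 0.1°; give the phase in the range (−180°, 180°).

10.5 dB, 101.4°

At s = jω = j400:
zero (s+25): 25 + j400 → |·| = √(25²+400²) = √160625 ≈ 400.78, ∠ = arctan(400/25) ≈ 86.42°
zero (s+40): 40 + j400 → |·| = √(40²+400²) = √161600 ≈ 402, ∠ = arctan(400/40) ≈ 84.29°
pole (s+250): 250 + j400 → |·| = √(250²+400²) = √222500 ≈ 471.7, ∠ = arctan(400/250) ≈ 57.99°
pole (s+2000): 2000 + j400 → |·| = √(2000²+400²) = √4160000 ≈ 2039.6, ∠ = arctan(400/2000) ≈ 11.31°
|G| = 20 · 1.6111e+05 / 9.6208e+05 ≈ 3.3492
Gain = 20 log₁₀(3.3492) ≈ 10.50 dB
∠G = 170.71° − 69.30° = 101.41°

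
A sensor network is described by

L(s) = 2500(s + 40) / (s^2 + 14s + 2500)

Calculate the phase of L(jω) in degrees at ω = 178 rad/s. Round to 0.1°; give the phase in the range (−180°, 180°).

At s = jω = j178:
zero (s+40): 40 + j178 → |·| = √(40²+178²) = √33284 ≈ 182.44, ∠ = arctan(178/40) ≈ 77.33°
quadratic: (j178)² + 14·j178 + 2500 = -29184 + j2492 → |·| ≈ 29290, ∠ ≈ 175.12°
∠L = 77.33° − 175.12° = -97.79°

-97.8°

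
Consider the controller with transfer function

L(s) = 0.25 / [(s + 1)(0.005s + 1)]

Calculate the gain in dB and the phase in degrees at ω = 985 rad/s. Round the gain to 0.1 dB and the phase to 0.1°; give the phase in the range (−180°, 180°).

At ω = 985 rad/s:
pole (1 + j985·1) = 1 + j985 → |·| ≈ 985, ∠ ≈ 89.94°
pole (1 + j985·0.005) = 1 + j4.925 → |·| ≈ 5.0255, ∠ ≈ 78.52°
|L| = 0.25 · 1 / (985 · 5.0255) ≈ 5.0504e-05
Gain = 20 log₁₀(5.0504e-05) ≈ -85.93 dB
∠L = (0°) − (89.94° + 78.52°) = -168.46°

-85.9 dB, -168.5°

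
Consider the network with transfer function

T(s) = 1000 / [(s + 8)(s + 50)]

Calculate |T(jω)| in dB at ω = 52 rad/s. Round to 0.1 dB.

At s = jω = j52:
pole (s+8): 8 + j52 → |·| = √(8²+52²) = √2768 ≈ 52.612, ∠ = arctan(52/8) ≈ 81.25°
pole (s+50): 50 + j52 → |·| = √(50²+52²) = √5204 ≈ 72.139, ∠ = arctan(52/50) ≈ 46.12°
|T| = 1000 / 3795.4 ≈ 0.26348
Gain = 20 log₁₀(0.26348) ≈ -11.59 dB

-11.6 dB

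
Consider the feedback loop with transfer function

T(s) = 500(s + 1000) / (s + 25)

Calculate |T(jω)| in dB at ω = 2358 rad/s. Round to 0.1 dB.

At s = jω = j2358:
zero (s+1000): 1000 + j2358 → |·| = √(1000²+2358²) = √6560164 ≈ 2561.3, ∠ = arctan(2358/1000) ≈ 67.02°
pole (s+25): 25 + j2358 → |·| = √(25²+2358²) = √5560789 ≈ 2358.1, ∠ = arctan(2358/25) ≈ 89.39°
|T| = 500 · 2561.3 / 2358.1 ≈ 543.09
Gain = 20 log₁₀(543.09) ≈ 54.70 dB

54.7 dB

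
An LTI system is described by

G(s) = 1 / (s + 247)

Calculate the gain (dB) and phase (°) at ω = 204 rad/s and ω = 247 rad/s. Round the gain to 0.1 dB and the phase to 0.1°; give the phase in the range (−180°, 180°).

Substitute s = j204:
Numerator: 1 = 1 + j0
Denominator: (j204) + 247 = 247 + j204
|N| = √(1² + 0²) ≈ 1, ∠N ≈ 0.00°
|D| = √(247² + 204²) ≈ 320.35, ∠D ≈ 39.55°
|G| = 1 / 320.35 ≈ 0.0031216
Gain = 20 log₁₀(0.0031216) ≈ -50.11 dB
∠G = 0.00° − 39.55° = -39.55°

Substitute s = j247:
Numerator: 1 = 1 + j0
Denominator: (j247) + 247 = 247 + j247
|N| = √(1² + 0²) ≈ 1, ∠N ≈ 0.00°
|D| = √(247² + 247²) ≈ 349.31, ∠D ≈ 45.00°
|G| = 1 / 349.31 ≈ 0.0028628
Gain = 20 log₁₀(0.0028628) ≈ -50.86 dB
∠G = 0.00° − 45.00° = -45.00°

ω = 204: -50.1 dB, -39.6°; ω = 247: -50.9 dB, -45.0°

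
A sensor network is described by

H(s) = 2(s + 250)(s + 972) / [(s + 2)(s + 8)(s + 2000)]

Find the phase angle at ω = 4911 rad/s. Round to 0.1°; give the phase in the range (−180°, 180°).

-81.8°

At s = jω = j4911:
zero (s+250): 250 + j4911 → |·| = √(250²+4911²) = √24180421 ≈ 4917.4, ∠ = arctan(4911/250) ≈ 87.09°
zero (s+972): 972 + j4911 → |·| = √(972²+4911²) = √25062705 ≈ 5006.3, ∠ = arctan(4911/972) ≈ 78.80°
pole (s+2): 2 + j4911 → |·| = √(2²+4911²) = √24117925 ≈ 4911, ∠ = arctan(4911/2) ≈ 89.98°
pole (s+8): 8 + j4911 → |·| = √(8²+4911²) = √24117985 ≈ 4911, ∠ = arctan(4911/8) ≈ 89.91°
pole (s+2000): 2000 + j4911 → |·| = √(2000²+4911²) = √28117921 ≈ 5302.6, ∠ = arctan(4911/2000) ≈ 67.84°
∠H = 165.89° − 247.73° = -81.84°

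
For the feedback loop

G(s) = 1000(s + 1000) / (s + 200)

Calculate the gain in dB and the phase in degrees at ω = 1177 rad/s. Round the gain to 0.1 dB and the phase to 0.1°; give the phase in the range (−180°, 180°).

62.2 dB, -30.7°

At s = jω = j1177:
zero (s+1000): 1000 + j1177 → |·| = √(1000²+1177²) = √2385329 ≈ 1544.5, ∠ = arctan(1177/1000) ≈ 49.65°
pole (s+200): 200 + j1177 → |·| = √(200²+1177²) = √1425329 ≈ 1193.9, ∠ = arctan(1177/200) ≈ 80.36°
|G| = 1000 · 1544.5 / 1193.9 ≈ 1293.7
Gain = 20 log₁₀(1293.7) ≈ 62.24 dB
∠G = 49.65° − 80.36° = -30.71°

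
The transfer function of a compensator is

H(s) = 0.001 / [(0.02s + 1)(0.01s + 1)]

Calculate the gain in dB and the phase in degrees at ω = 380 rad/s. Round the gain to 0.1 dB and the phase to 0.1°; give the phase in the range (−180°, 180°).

At ω = 380 rad/s:
pole (1 + j380·0.02) = 1 + j7.6 → |·| ≈ 7.6655, ∠ ≈ 82.50°
pole (1 + j380·0.01) = 1 + j3.8 → |·| ≈ 3.9294, ∠ ≈ 75.26°
|H| = 0.001 · 1 / (7.6655 · 3.9294) ≈ 3.32e-05
Gain = 20 log₁₀(3.32e-05) ≈ -89.58 dB
∠H = (0°) − (82.50° + 75.26°) = -157.76°

-89.6 dB, -157.8°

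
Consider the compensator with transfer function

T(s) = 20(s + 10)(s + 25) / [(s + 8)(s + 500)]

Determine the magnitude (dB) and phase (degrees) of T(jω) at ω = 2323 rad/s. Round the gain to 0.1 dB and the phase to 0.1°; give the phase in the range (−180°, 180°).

25.8 dB, 11.5°

At s = jω = j2323:
zero (s+10): 10 + j2323 → |·| = √(10²+2323²) = √5396429 ≈ 2323, ∠ = arctan(2323/10) ≈ 89.75°
zero (s+25): 25 + j2323 → |·| = √(25²+2323²) = √5396954 ≈ 2323.1, ∠ = arctan(2323/25) ≈ 89.38°
pole (s+8): 8 + j2323 → |·| = √(8²+2323²) = √5396393 ≈ 2323, ∠ = arctan(2323/8) ≈ 89.80°
pole (s+500): 500 + j2323 → |·| = √(500²+2323²) = √5646329 ≈ 2376.2, ∠ = arctan(2323/500) ≈ 77.85°
|T| = 20 · 5.3966e+06 / 5.5199e+06 ≈ 19.553
Gain = 20 log₁₀(19.553) ≈ 25.82 dB
∠T = 179.13° − 167.65° = 11.48°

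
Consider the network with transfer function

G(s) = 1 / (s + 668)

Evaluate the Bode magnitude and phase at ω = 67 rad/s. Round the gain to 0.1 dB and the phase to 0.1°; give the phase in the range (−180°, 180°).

Substitute s = j67:
Numerator: 1 = 1 + j0
Denominator: (j67) + 668 = 668 + j67
|N| = √(1² + 0²) ≈ 1, ∠N ≈ 0.00°
|D| = √(668² + 67²) ≈ 671.35, ∠D ≈ 5.73°
|G| = 1 / 671.35 ≈ 0.0014895
Gain = 20 log₁₀(0.0014895) ≈ -56.54 dB
∠G = 0.00° − 5.73° = -5.73°

-56.5 dB, -5.7°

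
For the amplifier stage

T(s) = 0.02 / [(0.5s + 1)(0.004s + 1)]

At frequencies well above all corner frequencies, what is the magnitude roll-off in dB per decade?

-40 dB/decade

Each pole contributes −20 dB/decade at high frequency; each zero contributes +20 dB/decade.
Net: 0 zero(s) − 2 pole(s) → -40 dB/decade.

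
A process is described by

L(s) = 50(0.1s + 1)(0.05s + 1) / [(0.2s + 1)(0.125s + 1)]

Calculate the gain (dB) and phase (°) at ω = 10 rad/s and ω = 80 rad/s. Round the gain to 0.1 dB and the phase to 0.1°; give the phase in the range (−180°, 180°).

ω = 10: 26.9 dB, -43.2°; ω = 80: 20.3 dB, -11.9°

At ω = 10 rad/s:
zero (1 + j10·0.1) = 1 + j1 → |·| ≈ 1.4142, ∠ ≈ 45.00°
zero (1 + j10·0.05) = 1 + j0.5 → |·| ≈ 1.118, ∠ ≈ 26.57°
pole (1 + j10·0.2) = 1 + j2 → |·| ≈ 2.2361, ∠ ≈ 63.43°
pole (1 + j10·0.125) = 1 + j1.25 → |·| ≈ 1.6008, ∠ ≈ 51.34°
|L| = 50 · 1.4142 · 1.118 / (2.2361 · 1.6008) ≈ 22.085
Gain = 20 log₁₀(22.085) ≈ 26.88 dB
∠L = (45.00° + 26.57°) − (63.43° + 51.34°) = -43.20°

At ω = 80 rad/s:
zero (1 + j80·0.1) = 1 + j8 → |·| ≈ 8.0623, ∠ ≈ 82.87°
zero (1 + j80·0.05) = 1 + j4 → |·| ≈ 4.1231, ∠ ≈ 75.96°
pole (1 + j80·0.2) = 1 + j16 → |·| ≈ 16.031, ∠ ≈ 86.42°
pole (1 + j80·0.125) = 1 + j10 → |·| ≈ 10.05, ∠ ≈ 84.29°
|L| = 50 · 8.0623 · 4.1231 / (16.031 · 10.05) ≈ 10.316
Gain = 20 log₁₀(10.316) ≈ 20.27 dB
∠L = (82.87° + 75.96°) − (86.42° + 84.29°) = -11.88°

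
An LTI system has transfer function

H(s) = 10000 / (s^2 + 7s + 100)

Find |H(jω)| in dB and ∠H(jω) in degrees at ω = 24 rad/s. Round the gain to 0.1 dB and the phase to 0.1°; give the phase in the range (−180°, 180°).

At s = jω = j24:
quadratic: (j24)² + 7·j24 + 100 = -476 + j168 → |·| ≈ 504.78, ∠ ≈ 160.56°
|H| = 10000 / 504.78 ≈ 19.811
Gain = 20 log₁₀(19.811) ≈ 25.94 dB
∠H = 0.00° − 160.56° = -160.56°

25.9 dB, -160.6°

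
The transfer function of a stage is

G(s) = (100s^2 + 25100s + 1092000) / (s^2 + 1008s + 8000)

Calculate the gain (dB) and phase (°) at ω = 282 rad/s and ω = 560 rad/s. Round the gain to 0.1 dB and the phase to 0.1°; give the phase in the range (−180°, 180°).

Substitute s = j282:
Numerator: 100(j282)^2 + 25100(j282) + 1092000 = -6860400 + j7078200
Denominator: (j282)^2 + 1008(j282) + 8000 = -71524 + j284256
|N| = √(6860400² + 7078200²) ≈ 9.8573e+06, ∠N ≈ 134.10°
|D| = √(71524² + 284256²) ≈ 2.9312e+05, ∠D ≈ 104.12°
|G| = 9.8573e+06 / 2.9312e+05 ≈ 33.629
Gain = 20 log₁₀(33.629) ≈ 30.53 dB
∠G = 134.10° − 104.12° = 29.98°

Substitute s = j560:
Numerator: 100(j560)^2 + 25100(j560) + 1092000 = -30268000 + j14056000
Denominator: (j560)^2 + 1008(j560) + 8000 = -305600 + j564480
|N| = √(30268000² + 14056000²) ≈ 3.3372e+07, ∠N ≈ 155.09°
|D| = √(305600² + 564480²) ≈ 6.4189e+05, ∠D ≈ 118.43°
|G| = 3.3372e+07 / 6.4189e+05 ≈ 51.99
Gain = 20 log₁₀(51.99) ≈ 34.32 dB
∠G = 155.09° − 118.43° = 36.66°

ω = 282: 30.5 dB, 30.0°; ω = 560: 34.3 dB, 36.7°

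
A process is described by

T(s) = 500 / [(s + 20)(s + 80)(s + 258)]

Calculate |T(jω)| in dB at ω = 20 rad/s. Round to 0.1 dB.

At s = jω = j20:
pole (s+20): 20 + j20 → |·| = √(20²+20²) = √800 ≈ 28.284, ∠ = arctan(20/20) ≈ 45.00°
pole (s+80): 80 + j20 → |·| = √(80²+20²) = √6800 ≈ 82.462, ∠ = arctan(20/80) ≈ 14.04°
pole (s+258): 258 + j20 → |·| = √(258²+20²) = √66964 ≈ 258.77, ∠ = arctan(20/258) ≈ 4.43°
|T| = 500 / 6.0354e+05 ≈ 0.00082845
Gain = 20 log₁₀(0.00082845) ≈ -61.63 dB

-61.6 dB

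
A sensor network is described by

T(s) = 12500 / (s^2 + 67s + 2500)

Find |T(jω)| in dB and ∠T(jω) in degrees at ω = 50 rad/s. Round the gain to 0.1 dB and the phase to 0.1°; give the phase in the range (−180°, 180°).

At s = jω = j50:
quadratic: (j50)² + 67·j50 + 2500 = 0 + j3350 → |·| ≈ 3350, ∠ ≈ 90.00°
|T| = 12500 / 3350 ≈ 3.7313
Gain = 20 log₁₀(3.7313) ≈ 11.44 dB
∠T = 0.00° − 90.00° = -90.00°

11.4 dB, -90.0°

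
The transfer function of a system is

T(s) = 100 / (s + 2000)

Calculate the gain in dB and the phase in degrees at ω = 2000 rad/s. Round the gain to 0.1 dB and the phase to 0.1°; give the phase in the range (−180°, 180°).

-29.0 dB, -45.0°

Substitute s = j2000:
Numerator: 100 = 100 + j0
Denominator: (j2000) + 2000 = 2000 + j2000
|N| = √(100² + 0²) ≈ 100, ∠N ≈ 0.00°
|D| = √(2000² + 2000²) ≈ 2828.4, ∠D ≈ 45.00°
|T| = 100 / 2828.4 ≈ 0.035356
Gain = 20 log₁₀(0.035356) ≈ -29.03 dB
∠T = 0.00° − 45.00° = -45.00°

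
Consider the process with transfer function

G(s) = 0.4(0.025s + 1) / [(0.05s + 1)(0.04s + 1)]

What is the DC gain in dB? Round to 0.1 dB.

G(0) = 0.4 · 1 / 1 = 0.4
20 log₁₀(0.4) ≈ -7.96 dB

-8.0 dB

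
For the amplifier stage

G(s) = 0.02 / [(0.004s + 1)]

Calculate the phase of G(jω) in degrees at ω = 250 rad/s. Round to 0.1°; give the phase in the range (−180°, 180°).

At ω = 250 rad/s:
pole (1 + j250·0.004) = 1 + j1 → |·| ≈ 1.4142, ∠ ≈ 45.00°
∠G = (0°) − (45.00°) = -45.00°

-45.0°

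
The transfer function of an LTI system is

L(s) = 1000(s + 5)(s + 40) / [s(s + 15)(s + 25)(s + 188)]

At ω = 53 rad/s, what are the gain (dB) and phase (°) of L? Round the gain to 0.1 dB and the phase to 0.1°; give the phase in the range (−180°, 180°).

At s = jω = j53:
zero (s+5): 5 + j53 → |·| = √(5²+53²) = √2834 ≈ 53.235, ∠ = arctan(53/5) ≈ 84.61°
zero (s+40): 40 + j53 → |·| = √(40²+53²) = √4409 ≈ 66.4, ∠ = arctan(53/40) ≈ 52.96°
pole (s+15): 15 + j53 → |·| = √(15²+53²) = √3034 ≈ 55.082, ∠ = arctan(53/15) ≈ 74.20°
pole (s+25): 25 + j53 → |·| = √(25²+53²) = √3434 ≈ 58.6, ∠ = arctan(53/25) ≈ 64.75°
pole (s+188): 188 + j53 → |·| = √(188²+53²) = √38153 ≈ 195.33, ∠ = arctan(53/188) ≈ 15.74°
pole at origin: |s| = 53, ∠ = 90.00° (in denominator)
|L| = 1000 · 3534.8 / 3.3416e+07 ≈ 0.10578
Gain = 20 log₁₀(0.10578) ≈ -19.51 dB
∠L = 137.57° − 244.69° = -107.12°

-19.5 dB, -107.1°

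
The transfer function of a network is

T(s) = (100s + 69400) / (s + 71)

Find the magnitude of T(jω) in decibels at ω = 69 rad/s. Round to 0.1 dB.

Substitute s = j69:
Numerator: 100(j69) + 69400 = 69400 + j6900
Denominator: (j69) + 71 = 71 + j69
|N| = √(69400² + 6900²) ≈ 69742, ∠N ≈ 5.68°
|D| = √(71² + 69²) ≈ 99.005, ∠D ≈ 44.18°
|T| = 69742 / 99.005 ≈ 704.43
Gain = 20 log₁₀(704.43) ≈ 56.96 dB

57.0 dB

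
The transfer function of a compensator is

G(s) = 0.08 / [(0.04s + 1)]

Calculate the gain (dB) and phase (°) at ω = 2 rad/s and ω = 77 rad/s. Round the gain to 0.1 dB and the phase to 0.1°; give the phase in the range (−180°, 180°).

At ω = 2 rad/s:
pole (1 + j2·0.04) = 1 + j0.08 → |·| ≈ 1.0032, ∠ ≈ 4.57°
|G| = 0.08 · 1 / (1.0032) ≈ 0.079745
Gain = 20 log₁₀(0.079745) ≈ -21.97 dB
∠G = (0°) − (4.57°) = -4.57°

At ω = 77 rad/s:
pole (1 + j77·0.04) = 1 + j3.08 → |·| ≈ 3.2383, ∠ ≈ 72.01°
|G| = 0.08 · 1 / (3.2383) ≈ 0.024704
Gain = 20 log₁₀(0.024704) ≈ -32.14 dB
∠G = (0°) − (72.01°) = -72.01°

ω = 2: -22.0 dB, -4.6°; ω = 77: -32.1 dB, -72.0°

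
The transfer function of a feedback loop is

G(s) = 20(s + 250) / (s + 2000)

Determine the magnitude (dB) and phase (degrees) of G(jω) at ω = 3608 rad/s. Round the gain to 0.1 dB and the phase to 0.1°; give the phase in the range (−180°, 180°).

At s = jω = j3608:
zero (s+250): 250 + j3608 → |·| = √(250²+3608²) = √13080164 ≈ 3616.7, ∠ = arctan(3608/250) ≈ 86.04°
pole (s+2000): 2000 + j3608 → |·| = √(2000²+3608²) = √17017664 ≈ 4125.2, ∠ = arctan(3608/2000) ≈ 61.00°
|G| = 20 · 3616.7 / 4125.2 ≈ 17.535
Gain = 20 log₁₀(17.535) ≈ 24.88 dB
∠G = 86.04° − 61.00° = 25.04°

24.9 dB, 25.0°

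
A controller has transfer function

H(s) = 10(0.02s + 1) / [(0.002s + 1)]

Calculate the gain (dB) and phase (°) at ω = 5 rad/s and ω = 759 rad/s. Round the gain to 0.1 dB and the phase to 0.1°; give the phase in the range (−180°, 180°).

At ω = 5 rad/s:
zero (1 + j5·0.02) = 1 + j0.1 → |·| ≈ 1.005, ∠ ≈ 5.71°
pole (1 + j5·0.002) = 1 + j0.01 → |·| ≈ 1, ∠ ≈ 0.57°
|H| = 10 · 1.005 / (1) ≈ 10.05
Gain = 20 log₁₀(10.05) ≈ 20.04 dB
∠H = (5.71°) − (0.57°) = 5.14°

At ω = 759 rad/s:
zero (1 + j759·0.02) = 1 + j15.18 → |·| ≈ 15.213, ∠ ≈ 86.23°
pole (1 + j759·0.002) = 1 + j1.518 → |·| ≈ 1.8178, ∠ ≈ 56.62°
|H| = 10 · 15.213 / (1.8178) ≈ 83.689
Gain = 20 log₁₀(83.689) ≈ 38.45 dB
∠H = (86.23°) − (56.62°) = 29.61°

ω = 5: 20.0 dB, 5.1°; ω = 759: 38.5 dB, 29.6°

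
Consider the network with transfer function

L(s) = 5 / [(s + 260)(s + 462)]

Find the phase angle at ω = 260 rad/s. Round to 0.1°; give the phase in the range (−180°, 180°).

-74.4°

At s = jω = j260:
pole (s+260): 260 + j260 → |·| = √(260²+260²) = √135200 ≈ 367.7, ∠ = arctan(260/260) ≈ 45.00°
pole (s+462): 462 + j260 → |·| = √(462²+260²) = √281044 ≈ 530.14, ∠ = arctan(260/462) ≈ 29.37°
∠L = 0.00° − 74.37° = -74.37°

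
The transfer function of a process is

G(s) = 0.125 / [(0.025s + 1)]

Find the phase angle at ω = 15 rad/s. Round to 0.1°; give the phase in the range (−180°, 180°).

At ω = 15 rad/s:
pole (1 + j15·0.025) = 1 + j0.375 → |·| ≈ 1.068, ∠ ≈ 20.56°
∠G = (0°) − (20.56°) = -20.56°

-20.6°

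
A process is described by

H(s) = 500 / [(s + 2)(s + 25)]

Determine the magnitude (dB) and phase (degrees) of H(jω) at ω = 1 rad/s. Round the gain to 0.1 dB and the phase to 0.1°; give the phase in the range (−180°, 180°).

19.0 dB, -28.9°

At s = jω = j1:
pole (s+2): 2 + j1 → |·| = √(2²+1²) = √5 ≈ 2.2361, ∠ = arctan(1/2) ≈ 26.57°
pole (s+25): 25 + j1 → |·| = √(25²+1²) = √626 ≈ 25.02, ∠ = arctan(1/25) ≈ 2.29°
|H| = 500 / 55.947 ≈ 8.937
Gain = 20 log₁₀(8.937) ≈ 19.02 dB
∠H = 0.00° − 28.86° = -28.86°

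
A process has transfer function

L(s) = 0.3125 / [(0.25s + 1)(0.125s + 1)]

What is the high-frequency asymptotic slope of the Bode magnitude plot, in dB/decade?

-40 dB/decade

Each pole contributes −20 dB/decade at high frequency; each zero contributes +20 dB/decade.
Net: 0 zero(s) − 2 pole(s) → -40 dB/decade.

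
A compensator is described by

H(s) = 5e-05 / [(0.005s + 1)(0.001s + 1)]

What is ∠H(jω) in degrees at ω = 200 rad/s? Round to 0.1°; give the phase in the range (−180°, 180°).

-56.3°

At ω = 200 rad/s:
pole (1 + j200·0.005) = 1 + j1 → |·| ≈ 1.4142, ∠ ≈ 45.00°
pole (1 + j200·0.001) = 1 + j0.2 → |·| ≈ 1.0198, ∠ ≈ 11.31°
∠H = (0°) − (45.00° + 11.31°) = -56.31°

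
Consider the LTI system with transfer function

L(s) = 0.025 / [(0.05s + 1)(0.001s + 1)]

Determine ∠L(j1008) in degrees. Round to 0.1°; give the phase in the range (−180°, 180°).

-134.1°

At ω = 1008 rad/s:
pole (1 + j1008·0.05) = 1 + j50.4 → |·| ≈ 50.41, ∠ ≈ 88.86°
pole (1 + j1008·0.001) = 1 + j1.008 → |·| ≈ 1.4199, ∠ ≈ 45.23°
∠L = (0°) − (88.86° + 45.23°) = -134.09°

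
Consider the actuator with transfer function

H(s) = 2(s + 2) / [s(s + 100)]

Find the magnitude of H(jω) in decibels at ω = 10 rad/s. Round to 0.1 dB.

At s = jω = j10:
zero (s+2): 2 + j10 → |·| = √(2²+10²) = √104 ≈ 10.198, ∠ = arctan(10/2) ≈ 78.69°
pole (s+100): 100 + j10 → |·| = √(100²+10²) = √10100 ≈ 100.5, ∠ = arctan(10/100) ≈ 5.71°
pole at origin: |s| = 10, ∠ = 90.00° (in denominator)
|H| = 2 · 10.198 / 1005 ≈ 0.020295
Gain = 20 log₁₀(0.020295) ≈ -33.85 dB

-33.9 dB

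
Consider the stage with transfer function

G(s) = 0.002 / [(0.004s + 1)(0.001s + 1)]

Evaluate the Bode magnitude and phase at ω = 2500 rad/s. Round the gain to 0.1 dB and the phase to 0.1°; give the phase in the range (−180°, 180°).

-82.6 dB, -152.5°

At ω = 2500 rad/s:
pole (1 + j2500·0.004) = 1 + j10 → |·| ≈ 10.05, ∠ ≈ 84.29°
pole (1 + j2500·0.001) = 1 + j2.5 → |·| ≈ 2.6926, ∠ ≈ 68.20°
|G| = 0.002 · 1 / (10.05 · 2.6926) ≈ 7.3908e-05
Gain = 20 log₁₀(7.3908e-05) ≈ -82.63 dB
∠G = (0°) − (84.29° + 68.20°) = -152.49°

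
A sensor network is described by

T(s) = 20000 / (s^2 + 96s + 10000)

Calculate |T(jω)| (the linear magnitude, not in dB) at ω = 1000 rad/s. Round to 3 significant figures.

0.0201

At s = jω = j1000:
quadratic: (j1000)² + 96·j1000 + 10000 = -990000 + j96000 → |·| ≈ 9.9464e+05, ∠ ≈ 174.46°
|T| = 20000 / 9.9464e+05 ≈ 0.020108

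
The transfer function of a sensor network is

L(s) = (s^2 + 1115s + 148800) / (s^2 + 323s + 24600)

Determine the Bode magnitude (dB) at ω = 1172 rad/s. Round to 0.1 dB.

Substitute s = j1172:
Numerator: (j1172)^2 + 1115(j1172) + 148800 = -1224784 + j1306780
Denominator: (j1172)^2 + 323(j1172) + 24600 = -1348984 + j378556
|N| = √(1224784² + 1306780²) ≈ 1.791e+06, ∠N ≈ 133.14°
|D| = √(1348984² + 378556²) ≈ 1.4011e+06, ∠D ≈ 164.32°
|L| = 1.791e+06 / 1.4011e+06 ≈ 1.2783
Gain = 20 log₁₀(1.2783) ≈ 2.13 dB

2.1 dB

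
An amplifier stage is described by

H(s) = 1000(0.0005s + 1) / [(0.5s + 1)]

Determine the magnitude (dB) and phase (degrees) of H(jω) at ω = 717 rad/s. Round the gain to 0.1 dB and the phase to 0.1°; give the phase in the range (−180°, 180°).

At ω = 717 rad/s:
zero (1 + j717·0.0005) = 1 + j0.3585 → |·| ≈ 1.0623, ∠ ≈ 19.72°
pole (1 + j717·0.5) = 1 + j358.5 → |·| ≈ 358.5, ∠ ≈ 89.84°
|H| = 1000 · 1.0623 / (358.5) ≈ 2.9632
Gain = 20 log₁₀(2.9632) ≈ 9.44 dB
∠H = (19.72°) − (89.84°) = -70.12°

9.4 dB, -70.1°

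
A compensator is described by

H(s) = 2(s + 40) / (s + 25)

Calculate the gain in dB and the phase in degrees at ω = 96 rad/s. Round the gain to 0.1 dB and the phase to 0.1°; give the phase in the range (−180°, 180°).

6.4 dB, -8.0°

At s = jω = j96:
zero (s+40): 40 + j96 → |·| = √(40²+96²) = √10816 ≈ 104, ∠ = arctan(96/40) ≈ 67.38°
pole (s+25): 25 + j96 → |·| = √(25²+96²) = √9841 ≈ 99.202, ∠ = arctan(96/25) ≈ 75.40°
|H| = 2 · 104 / 99.202 ≈ 2.0967
Gain = 20 log₁₀(2.0967) ≈ 6.43 dB
∠H = 67.38° − 75.40° = -8.02°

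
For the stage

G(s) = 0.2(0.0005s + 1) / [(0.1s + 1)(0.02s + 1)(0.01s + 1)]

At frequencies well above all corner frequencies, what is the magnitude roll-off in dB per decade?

Each pole contributes −20 dB/decade at high frequency; each zero contributes +20 dB/decade.
Net: 1 zero(s) − 3 pole(s) → -40 dB/decade.

-40 dB/decade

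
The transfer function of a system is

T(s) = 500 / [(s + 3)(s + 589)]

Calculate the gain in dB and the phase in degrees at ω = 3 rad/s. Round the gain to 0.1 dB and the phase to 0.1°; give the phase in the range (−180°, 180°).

-14.0 dB, -45.3°

At s = jω = j3:
pole (s+3): 3 + j3 → |·| = √(3²+3²) = √18 ≈ 4.2426, ∠ = arctan(3/3) ≈ 45.00°
pole (s+589): 589 + j3 → |·| = √(589²+3²) = √346930 ≈ 589.01, ∠ = arctan(3/589) ≈ 0.29°
|T| = 500 / 2498.9 ≈ 0.20009
Gain = 20 log₁₀(0.20009) ≈ -13.98 dB
∠T = 0.00° − 45.29° = -45.29°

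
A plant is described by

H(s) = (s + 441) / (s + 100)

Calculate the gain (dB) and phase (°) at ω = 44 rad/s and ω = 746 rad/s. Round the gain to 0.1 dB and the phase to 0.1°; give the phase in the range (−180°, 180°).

At s = jω = j44:
zero (s+441): 441 + j44 → |·| = √(441²+44²) = √196417 ≈ 443.19, ∠ = arctan(44/441) ≈ 5.70°
pole (s+100): 100 + j44 → |·| = √(100²+44²) = √11936 ≈ 109.25, ∠ = arctan(44/100) ≈ 23.75°
|H| = 1 · 443.19 / 109.25 ≈ 4.0567
Gain = 20 log₁₀(4.0567) ≈ 12.16 dB
∠H = 5.70° − 23.75° = -18.05°

At s = jω = j746:
zero (s+441): 441 + j746 → |·| = √(441²+746²) = √750997 ≈ 866.6, ∠ = arctan(746/441) ≈ 59.41°
pole (s+100): 100 + j746 → |·| = √(100²+746²) = √566516 ≈ 752.67, ∠ = arctan(746/100) ≈ 82.37°
|H| = 1 · 866.6 / 752.67 ≈ 1.1514
Gain = 20 log₁₀(1.1514) ≈ 1.22 dB
∠H = 59.41° − 82.37° = -22.96°

ω = 44: 12.2 dB, -18.1°; ω = 746: 1.2 dB, -23.0°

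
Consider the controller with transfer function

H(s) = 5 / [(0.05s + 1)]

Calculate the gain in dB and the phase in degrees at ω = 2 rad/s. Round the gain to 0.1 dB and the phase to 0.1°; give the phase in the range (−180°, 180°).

13.9 dB, -5.7°

At ω = 2 rad/s:
pole (1 + j2·0.05) = 1 + j0.1 → |·| ≈ 1.005, ∠ ≈ 5.71°
|H| = 5 · 1 / (1.005) ≈ 4.9751
Gain = 20 log₁₀(4.9751) ≈ 13.94 dB
∠H = (0°) − (5.71°) = -5.71°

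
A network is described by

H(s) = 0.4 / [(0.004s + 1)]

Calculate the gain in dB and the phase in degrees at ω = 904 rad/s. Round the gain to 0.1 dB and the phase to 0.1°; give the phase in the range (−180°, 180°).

At ω = 904 rad/s:
pole (1 + j904·0.004) = 1 + j3.616 → |·| ≈ 3.7517, ∠ ≈ 74.54°
|H| = 0.4 · 1 / (3.7517) ≈ 0.10662
Gain = 20 log₁₀(0.10662) ≈ -19.44 dB
∠H = (0°) − (74.54°) = -74.54°

-19.4 dB, -74.5°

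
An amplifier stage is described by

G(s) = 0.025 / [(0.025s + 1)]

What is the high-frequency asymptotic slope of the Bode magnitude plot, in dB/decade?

-20 dB/decade

Each pole contributes −20 dB/decade at high frequency; each zero contributes +20 dB/decade.
Net: 0 zero(s) − 1 pole(s) → -20 dB/decade.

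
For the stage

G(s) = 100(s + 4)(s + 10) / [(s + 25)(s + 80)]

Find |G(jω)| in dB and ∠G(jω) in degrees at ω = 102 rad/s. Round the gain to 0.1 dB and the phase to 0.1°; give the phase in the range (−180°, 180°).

At s = jω = j102:
zero (s+4): 4 + j102 → |·| = √(4²+102²) = √10420 ≈ 102.08, ∠ = arctan(102/4) ≈ 87.75°
zero (s+10): 10 + j102 → |·| = √(10²+102²) = √10504 ≈ 102.49, ∠ = arctan(102/10) ≈ 84.40°
pole (s+25): 25 + j102 → |·| = √(25²+102²) = √11029 ≈ 105.02, ∠ = arctan(102/25) ≈ 76.23°
pole (s+80): 80 + j102 → |·| = √(80²+102²) = √16804 ≈ 129.63, ∠ = arctan(102/80) ≈ 51.89°
|G| = 100 · 10462 / 13614 ≈ 76.847
Gain = 20 log₁₀(76.847) ≈ 37.71 dB
∠G = 172.15° − 128.12° = 44.03°

37.7 dB, 44.0°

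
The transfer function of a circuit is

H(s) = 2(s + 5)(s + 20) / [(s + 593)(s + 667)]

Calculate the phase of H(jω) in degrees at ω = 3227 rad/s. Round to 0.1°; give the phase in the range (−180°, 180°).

At s = jω = j3227:
zero (s+5): 5 + j3227 → |·| = √(5²+3227²) = √10413554 ≈ 3227, ∠ = arctan(3227/5) ≈ 89.91°
zero (s+20): 20 + j3227 → |·| = √(20²+3227²) = √10413929 ≈ 3227.1, ∠ = arctan(3227/20) ≈ 89.64°
pole (s+593): 593 + j3227 → |·| = √(593²+3227²) = √10765178 ≈ 3281, ∠ = arctan(3227/593) ≈ 79.59°
pole (s+667): 667 + j3227 → |·| = √(667²+3227²) = √10858418 ≈ 3295.2, ∠ = arctan(3227/667) ≈ 78.32°
∠H = 179.55° − 157.91° = 21.64°

21.6°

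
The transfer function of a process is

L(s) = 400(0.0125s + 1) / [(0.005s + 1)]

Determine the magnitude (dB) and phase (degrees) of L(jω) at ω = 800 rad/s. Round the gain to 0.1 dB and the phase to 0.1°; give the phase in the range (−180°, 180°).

59.8 dB, 8.3°

At ω = 800 rad/s:
zero (1 + j800·0.0125) = 1 + j10 → |·| ≈ 10.05, ∠ ≈ 84.29°
pole (1 + j800·0.005) = 1 + j4 → |·| ≈ 4.1231, ∠ ≈ 75.96°
|L| = 400 · 10.05 / (4.1231) ≈ 974.99
Gain = 20 log₁₀(974.99) ≈ 59.78 dB
∠L = (84.29°) − (75.96°) = 8.33°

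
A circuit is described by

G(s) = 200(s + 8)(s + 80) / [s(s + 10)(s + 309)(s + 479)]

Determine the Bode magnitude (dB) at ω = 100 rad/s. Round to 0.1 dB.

At s = jω = j100:
zero (s+8): 8 + j100 → |·| = √(8²+100²) = √10064 ≈ 100.32, ∠ = arctan(100/8) ≈ 85.43°
zero (s+80): 80 + j100 → |·| = √(80²+100²) = √16400 ≈ 128.06, ∠ = arctan(100/80) ≈ 51.34°
pole (s+10): 10 + j100 → |·| = √(10²+100²) = √10100 ≈ 100.5, ∠ = arctan(100/10) ≈ 84.29°
pole (s+309): 309 + j100 → |·| = √(309²+100²) = √105481 ≈ 324.78, ∠ = arctan(100/309) ≈ 17.93°
pole (s+479): 479 + j100 → |·| = √(479²+100²) = √239441 ≈ 489.33, ∠ = arctan(100/479) ≈ 11.79°
pole at origin: |s| = 100, ∠ = 90.00° (in denominator)
|G| = 200 · 12847 / 1.5972e+09 ≈ 0.0016087
Gain = 20 log₁₀(0.0016087) ≈ -55.87 dB

-55.9 dB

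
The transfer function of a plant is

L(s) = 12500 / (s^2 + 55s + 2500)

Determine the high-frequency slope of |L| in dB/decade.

-40 dB/decade

Each pole contributes −20 dB/decade at high frequency; each zero contributes +20 dB/decade.
Net: 0 zero(s) − 2 pole(s) → -40 dB/decade.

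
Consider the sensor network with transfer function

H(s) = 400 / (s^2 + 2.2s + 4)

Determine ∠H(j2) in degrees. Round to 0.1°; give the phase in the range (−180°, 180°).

At s = jω = j2:
quadratic: (j2)² + 2.2·j2 + 4 = 0 + j4.4 → |·| ≈ 4.4, ∠ ≈ 90.00°
∠H = 0.00° − 90.00° = -90.00°

-90.0°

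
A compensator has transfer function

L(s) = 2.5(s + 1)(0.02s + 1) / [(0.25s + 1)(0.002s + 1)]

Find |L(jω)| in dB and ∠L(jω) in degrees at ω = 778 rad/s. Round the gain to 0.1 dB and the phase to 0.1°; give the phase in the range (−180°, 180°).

At ω = 778 rad/s:
zero (1 + j778·1) = 1 + j778 → |·| ≈ 778, ∠ ≈ 89.93°
zero (1 + j778·0.02) = 1 + j15.56 → |·| ≈ 15.592, ∠ ≈ 86.32°
pole (1 + j778·0.25) = 1 + j194.5 → |·| ≈ 194.5, ∠ ≈ 89.71°
pole (1 + j778·0.002) = 1 + j1.556 → |·| ≈ 1.8496, ∠ ≈ 57.27°
|L| = 2.5 · 778 · 15.592 / (194.5 · 1.8496) ≈ 84.299
Gain = 20 log₁₀(84.299) ≈ 38.52 dB
∠L = (89.93° + 86.32°) − (89.71° + 57.27°) = 29.27°

38.5 dB, 29.3°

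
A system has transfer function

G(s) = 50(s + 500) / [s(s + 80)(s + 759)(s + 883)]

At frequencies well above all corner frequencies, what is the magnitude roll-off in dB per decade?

-60 dB/decade

Each pole contributes −20 dB/decade at high frequency; each zero contributes +20 dB/decade.
Net: 1 zero(s) − 4 pole(s) → -60 dB/decade.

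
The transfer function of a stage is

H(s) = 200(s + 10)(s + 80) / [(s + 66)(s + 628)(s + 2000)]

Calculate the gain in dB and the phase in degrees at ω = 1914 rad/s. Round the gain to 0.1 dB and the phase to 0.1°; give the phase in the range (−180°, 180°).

-23.3 dB, -26.3°

At s = jω = j1914:
zero (s+10): 10 + j1914 → |·| = √(10²+1914²) = √3663496 ≈ 1914, ∠ = arctan(1914/10) ≈ 89.70°
zero (s+80): 80 + j1914 → |·| = √(80²+1914²) = √3669796 ≈ 1915.7, ∠ = arctan(1914/80) ≈ 87.61°
pole (s+66): 66 + j1914 → |·| = √(66²+1914²) = √3667752 ≈ 1915.1, ∠ = arctan(1914/66) ≈ 88.03°
pole (s+628): 628 + j1914 → |·| = √(628²+1914²) = √4057780 ≈ 2014.4, ∠ = arctan(1914/628) ≈ 71.83°
pole (s+2000): 2000 + j1914 → |·| = √(2000²+1914²) = √7663396 ≈ 2768.3, ∠ = arctan(1914/2000) ≈ 43.74°
|H| = 200 · 3.6666e+06 / 1.0679e+10 ≈ 0.068669
Gain = 20 log₁₀(0.068669) ≈ -23.26 dB
∠H = 177.31° − 203.60° = -26.29°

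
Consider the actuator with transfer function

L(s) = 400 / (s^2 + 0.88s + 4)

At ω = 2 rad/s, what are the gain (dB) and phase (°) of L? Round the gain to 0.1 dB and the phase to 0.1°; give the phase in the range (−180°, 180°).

At s = jω = j2:
quadratic: (j2)² + 0.88·j2 + 4 = 0 + j1.76 → |·| ≈ 1.76, ∠ ≈ 90.00°
|L| = 400 / 1.76 ≈ 227.27
Gain = 20 log₁₀(227.27) ≈ 47.13 dB
∠L = 0.00° − 90.00° = -90.00°

47.1 dB, -90.0°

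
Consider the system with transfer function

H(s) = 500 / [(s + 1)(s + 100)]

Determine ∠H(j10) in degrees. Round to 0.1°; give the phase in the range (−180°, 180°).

-90.0°

At s = jω = j10:
pole (s+1): 1 + j10 → |·| = √(1²+10²) = √101 ≈ 10.05, ∠ = arctan(10/1) ≈ 84.29°
pole (s+100): 100 + j10 → |·| = √(100²+10²) = √10100 ≈ 100.5, ∠ = arctan(10/100) ≈ 5.71°
∠H = 0.00° − 90.00° = -90.00°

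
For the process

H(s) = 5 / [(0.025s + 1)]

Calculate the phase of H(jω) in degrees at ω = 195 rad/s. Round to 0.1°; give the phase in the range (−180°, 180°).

At ω = 195 rad/s:
pole (1 + j195·0.025) = 1 + j4.875 → |·| ≈ 4.9765, ∠ ≈ 78.41°
∠H = (0°) − (78.41°) = -78.41°

-78.4°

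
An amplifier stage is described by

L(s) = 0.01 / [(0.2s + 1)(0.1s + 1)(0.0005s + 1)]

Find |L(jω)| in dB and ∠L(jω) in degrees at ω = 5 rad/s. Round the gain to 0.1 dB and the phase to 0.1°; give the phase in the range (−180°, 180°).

-44.0 dB, -71.7°

At ω = 5 rad/s:
pole (1 + j5·0.2) = 1 + j1 → |·| ≈ 1.4142, ∠ ≈ 45.00°
pole (1 + j5·0.1) = 1 + j0.5 → |·| ≈ 1.118, ∠ ≈ 26.57°
pole (1 + j5·0.0005) = 1 + j0.0025 → |·| ≈ 1, ∠ ≈ 0.14°
|L| = 0.01 · 1 / (1.4142 · 1.118 · 1) ≈ 0.0063248
Gain = 20 log₁₀(0.0063248) ≈ -43.98 dB
∠L = (0°) − (45.00° + 26.57° + 0.14°) = -71.71°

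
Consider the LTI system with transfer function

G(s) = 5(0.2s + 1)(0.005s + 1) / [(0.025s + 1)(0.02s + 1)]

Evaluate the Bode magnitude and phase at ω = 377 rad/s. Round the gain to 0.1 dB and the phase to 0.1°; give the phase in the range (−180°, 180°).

At ω = 377 rad/s:
zero (1 + j377·0.2) = 1 + j75.4 → |·| ≈ 75.407, ∠ ≈ 89.24°
zero (1 + j377·0.005) = 1 + j1.885 → |·| ≈ 2.1338, ∠ ≈ 62.05°
pole (1 + j377·0.025) = 1 + j9.425 → |·| ≈ 9.4779, ∠ ≈ 83.94°
pole (1 + j377·0.02) = 1 + j7.54 → |·| ≈ 7.606, ∠ ≈ 82.45°
|G| = 5 · 75.407 · 2.1338 / (9.4779 · 7.606) ≈ 11.16
Gain = 20 log₁₀(11.16) ≈ 20.95 dB
∠G = (89.24° + 62.05°) − (83.94° + 82.45°) = -15.10°

21.0 dB, -15.1°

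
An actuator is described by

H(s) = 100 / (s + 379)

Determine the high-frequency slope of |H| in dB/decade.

-20 dB/decade

Each pole contributes −20 dB/decade at high frequency; each zero contributes +20 dB/decade.
Net: 0 zero(s) − 1 pole(s) → -20 dB/decade.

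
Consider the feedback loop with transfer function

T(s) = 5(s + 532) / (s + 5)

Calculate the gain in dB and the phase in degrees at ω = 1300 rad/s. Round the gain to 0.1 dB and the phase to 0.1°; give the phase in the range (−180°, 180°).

At s = jω = j1300:
zero (s+532): 532 + j1300 → |·| = √(532²+1300²) = √1973024 ≈ 1404.6, ∠ = arctan(1300/532) ≈ 67.74°
pole (s+5): 5 + j1300 → |·| = √(5²+1300²) = √1690025 ≈ 1300, ∠ = arctan(1300/5) ≈ 89.78°
|T| = 5 · 1404.6 / 1300 ≈ 5.4023
Gain = 20 log₁₀(5.4023) ≈ 14.65 dB
∠T = 67.74° − 89.78° = -22.04°

14.7 dB, -22.0°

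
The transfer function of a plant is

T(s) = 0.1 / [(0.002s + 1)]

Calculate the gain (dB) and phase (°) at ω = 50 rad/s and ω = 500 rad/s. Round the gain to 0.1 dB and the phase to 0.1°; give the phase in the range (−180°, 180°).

At ω = 50 rad/s:
pole (1 + j50·0.002) = 1 + j0.1 → |·| ≈ 1.005, ∠ ≈ 5.71°
|T| = 0.1 · 1 / (1.005) ≈ 0.099502
Gain = 20 log₁₀(0.099502) ≈ -20.04 dB
∠T = (0°) − (5.71°) = -5.71°

At ω = 500 rad/s:
pole (1 + j500·0.002) = 1 + j1 → |·| ≈ 1.4142, ∠ ≈ 45.00°
|T| = 0.1 · 1 / (1.4142) ≈ 0.070711
Gain = 20 log₁₀(0.070711) ≈ -23.01 dB
∠T = (0°) − (45.00°) = -45.00°

ω = 50: -20.0 dB, -5.7°; ω = 500: -23.0 dB, -45.0°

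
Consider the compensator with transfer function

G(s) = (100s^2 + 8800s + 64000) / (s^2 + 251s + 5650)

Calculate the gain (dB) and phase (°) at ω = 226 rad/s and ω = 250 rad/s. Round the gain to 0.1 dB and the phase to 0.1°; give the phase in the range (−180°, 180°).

ω = 226: 37.5 dB, 29.8°; ω = 250: 37.8 dB, 28.2°

Substitute s = j226:
Numerator: 100(j226)^2 + 8800(j226) + 64000 = -5043600 + j1988800
Denominator: (j226)^2 + 251(j226) + 5650 = -45426 + j56726
|N| = √(5043600² + 1988800²) ≈ 5.4216e+06, ∠N ≈ 158.48°
|D| = √(45426² + 56726²) ≈ 72673, ∠D ≈ 128.69°
|G| = 5.4216e+06 / 72673 ≈ 74.603
Gain = 20 log₁₀(74.603) ≈ 37.46 dB
∠G = 158.48° − 128.69° = 29.79°

Substitute s = j250:
Numerator: 100(j250)^2 + 8800(j250) + 64000 = -6186000 + j2200000
Denominator: (j250)^2 + 251(j250) + 5650 = -56850 + j62750
|N| = √(6186000² + 2200000²) ≈ 6.5656e+06, ∠N ≈ 160.42°
|D| = √(56850² + 62750²) ≈ 84673, ∠D ≈ 132.18°
|G| = 6.5656e+06 / 84673 ≈ 77.541
Gain = 20 log₁₀(77.541) ≈ 37.79 dB
∠G = 160.42° − 132.18° = 28.24°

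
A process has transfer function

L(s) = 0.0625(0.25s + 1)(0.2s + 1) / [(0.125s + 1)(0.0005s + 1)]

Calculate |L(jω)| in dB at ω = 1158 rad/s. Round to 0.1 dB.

28.0 dB

At ω = 1158 rad/s:
zero (1 + j1158·0.25) = 1 + j289.5 → |·| ≈ 289.5, ∠ ≈ 89.80°
zero (1 + j1158·0.2) = 1 + j231.6 → |·| ≈ 231.6, ∠ ≈ 89.75°
pole (1 + j1158·0.125) = 1 + j144.75 → |·| ≈ 144.75, ∠ ≈ 89.60°
pole (1 + j1158·0.0005) = 1 + j0.579 → |·| ≈ 1.1555, ∠ ≈ 30.07°
|L| = 0.0625 · 289.5 · 231.6 / (144.75 · 1.1555) ≈ 25.054
Gain = 20 log₁₀(25.054) ≈ 27.98 dB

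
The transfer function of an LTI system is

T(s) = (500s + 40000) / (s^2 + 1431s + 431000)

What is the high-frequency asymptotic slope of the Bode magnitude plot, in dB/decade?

-20 dB/decade

Each pole contributes −20 dB/decade at high frequency; each zero contributes +20 dB/decade.
Net: 1 zero(s) − 2 pole(s) → -20 dB/decade.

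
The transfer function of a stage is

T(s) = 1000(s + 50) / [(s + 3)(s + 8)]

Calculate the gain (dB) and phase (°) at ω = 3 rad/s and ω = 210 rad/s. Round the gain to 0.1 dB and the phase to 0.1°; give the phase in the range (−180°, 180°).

At s = jω = j3:
zero (s+50): 50 + j3 → |·| = √(50²+3²) = √2509 ≈ 50.09, ∠ = arctan(3/50) ≈ 3.43°
pole (s+3): 3 + j3 → |·| = √(3²+3²) = √18 ≈ 4.2426, ∠ = arctan(3/3) ≈ 45.00°
pole (s+8): 8 + j3 → |·| = √(8²+3²) = √73 ≈ 8.544, ∠ = arctan(3/8) ≈ 20.56°
|T| = 1000 · 50.09 / 36.249 ≈ 1381.8
Gain = 20 log₁₀(1381.8) ≈ 62.81 dB
∠T = 3.43° − 65.56° = -62.13°

At s = jω = j210:
zero (s+50): 50 + j210 → |·| = √(50²+210²) = √46600 ≈ 215.87, ∠ = arctan(210/50) ≈ 76.61°
pole (s+3): 3 + j210 → |·| = √(3²+210²) = √44109 ≈ 210.02, ∠ = arctan(210/3) ≈ 89.18°
pole (s+8): 8 + j210 → |·| = √(8²+210²) = √44164 ≈ 210.15, ∠ = arctan(210/8) ≈ 87.82°
|T| = 1000 · 215.87 / 44136 ≈ 4.891
Gain = 20 log₁₀(4.891) ≈ 13.79 dB
∠T = 76.61° − 177.00° = -100.39°

ω = 3: 62.8 dB, -62.1°; ω = 210: 13.8 dB, -100.4°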